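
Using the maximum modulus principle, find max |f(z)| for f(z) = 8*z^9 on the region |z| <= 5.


Step 1: On |z| = 5, |f(z)| = 8 * |z|^9 = 8 * 5^9
Step 2: By maximum modulus principle, maximum is on boundary.
Step 3: Maximum = 8 * 1953125 = 15625000

15625000


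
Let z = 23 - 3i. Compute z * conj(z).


Step 1: conj(z) = 23 + 3i
Step 2: z * conj(z) = 23^2 + (-3)^2
Step 3: = 529 + 9 = 538

538


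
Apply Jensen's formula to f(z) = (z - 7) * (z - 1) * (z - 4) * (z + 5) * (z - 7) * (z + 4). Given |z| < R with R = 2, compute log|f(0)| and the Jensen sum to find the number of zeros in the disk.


Jensen's formula: (1/2pi)*integral log|f(Re^it)|dt = log|f(0)| + sum_{|a_k|<R} log(R/|a_k|)
Step 1: f(0) = (-7) * (-1) * (-4) * 5 * (-7) * 4 = 3920
Step 2: log|f(0)| = log|7| + log|1| + log|4| + log|-5| + log|7| + log|-4| = 8.2738
Step 3: Zeros inside |z| < 2: 1
Step 4: Jensen sum = log(2/1) = 0.6931
Step 5: n(R) = number of terms in the Jensen sum = count of zeros inside |z| < 2 = 1

1


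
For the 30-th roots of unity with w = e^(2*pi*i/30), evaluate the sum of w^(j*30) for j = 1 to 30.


Step 1: The sum sum_{j=1}^{n} w^(k*j) equals n if n | k, else 0.
Step 2: Here n = 30, k = 30
Step 3: Does n divide k? 30 | 30 -> True
Step 4: Sum = 30

30


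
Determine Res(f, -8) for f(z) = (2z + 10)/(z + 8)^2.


Step 1: Pole of order 2 at z = -8
Step 2: Res = lim d/dz [(z + 8)^2 * f(z)] as z -> -8
Step 3: (z + 8)^2 * f(z) = 2z + 10
Step 4: d/dz[2z + 10] = 2

2


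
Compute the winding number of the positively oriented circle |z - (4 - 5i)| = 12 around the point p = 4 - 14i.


Step 1: Center c = (4, -5), radius = 12
Step 2: |p - c|^2 = 0^2 + (-9)^2 = 81
Step 3: r^2 = 144
Step 4: |p-c| < r so winding number = 1

1


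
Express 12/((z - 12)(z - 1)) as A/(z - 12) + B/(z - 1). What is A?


Step 1: Multiply both sides by (z - 12) and set z = 12
Step 2: A = 12 / (12 - 1)
Step 3: A = 12 / 11
Step 4: A = 12/11

12/11


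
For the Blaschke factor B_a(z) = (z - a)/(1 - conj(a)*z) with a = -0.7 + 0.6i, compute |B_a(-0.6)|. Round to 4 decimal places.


Step 1: Numerator z0 - a = -0.6 - (-0.7 + 0.6i) = 0.1 - 0.6i
Step 2: Denominator 1 - conj(a)*z0 = 1 - (-0.7 - 0.6i)*(-0.6) = 0.58 - 0.36i
Step 3: |z0 - a|^2 = 0.1^2 + (-0.6)^2 = 0.37; |1 - conj(a)*z0|^2 = 0.58^2 + (-0.36)^2 = 0.466
Step 4: |B_a(-0.6)| = sqrt(0.37 / 0.466) = sqrt(0.793991)
Step 5: = 0.8911

0.8911


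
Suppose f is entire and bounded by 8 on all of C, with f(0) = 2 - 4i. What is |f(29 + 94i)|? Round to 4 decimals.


Step 1: By Liouville's theorem, a bounded entire function is constant.
Step 2: f(z) = f(0) = 2 - 4i for all z.
Step 3: |f(w)| = |2 - 4i| = sqrt(4 + 16)
Step 4: = 4.4721

4.4721


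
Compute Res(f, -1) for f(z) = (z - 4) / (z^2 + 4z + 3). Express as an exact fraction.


Step 1: Q(z) = z^2 + 4z + 3 = (z + 1)(z + 3)
Step 2: Q'(z) = 2z + 4
Step 3: Q'(-1) = 2, P(-1) = -5
Step 4: Res = P(-1)/Q'(-1) = -5/2 = -5/2

-5/2


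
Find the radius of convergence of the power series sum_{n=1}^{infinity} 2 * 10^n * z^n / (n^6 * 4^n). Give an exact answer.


Step 1: General term a_n = 2 * 10^n / (n^6 * 4^n)
Step 2: By the root test, |a_n|^(1/n) = 2^(1/n) * 10 / (n^(6/n) * 4) -> 10/4 as n -> infinity (since 2^(1/n) -> 1 and n^(6/n) -> 1)
Step 3: R = 1/lim|a_n|^(1/n) = 4/10 = 2/5

2/5


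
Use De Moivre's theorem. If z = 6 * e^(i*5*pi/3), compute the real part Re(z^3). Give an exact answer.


Step 1: By De Moivre's theorem, z^3 = 6^3 * e^(i*3*5*pi/3) = 216 * (cos(5*pi) + i*sin(5*pi))
Step 2: |z|^3 = 6^3 = 216
Step 3: Reduce the angle mod 2*pi: 5*pi - 4*pi = pi
Step 4: cos(pi) = -1
Step 5: Re(z^3) = 216 * (-1) = -216

-216


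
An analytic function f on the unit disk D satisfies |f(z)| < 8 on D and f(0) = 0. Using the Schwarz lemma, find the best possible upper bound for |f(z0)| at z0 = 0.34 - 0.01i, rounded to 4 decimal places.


Step 1: g = f/8 maps D -> D with g(0) = 0, so by the Schwarz lemma |g(z)| <= |z|, i.e. |f(z)| <= 8|z|; this is sharp (f(z) = 8z).
Step 2: |z0|^2 = 0.34^2 + (-0.01)^2 = 0.1157
Step 3: |z0| = sqrt(0.1157) = 0.340147
Step 4: Best bound = 8 * |z0| = 8 * 0.340147 = 2.7212

2.7212


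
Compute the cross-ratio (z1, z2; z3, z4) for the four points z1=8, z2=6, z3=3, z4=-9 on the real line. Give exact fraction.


Step 1: (z1-z3)(z2-z4) = 5 * 15 = 75
Step 2: (z1-z4)(z2-z3) = 17 * 3 = 51
Step 3: Cross-ratio = 75/51 = 25/17

25/17


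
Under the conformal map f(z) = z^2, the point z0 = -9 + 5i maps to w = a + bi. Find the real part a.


Step 1: z0 = -9 + 5i
Step 2: z0^2 = (-9)^2 - 5^2 - 90i
Step 3: real part = 81 - 25 = 56

56


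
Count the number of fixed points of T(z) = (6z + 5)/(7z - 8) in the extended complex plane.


Step 1: Fixed points satisfy T(z) = z
Step 2: 7z^2 - 14z - 5 = 0
Step 3: Discriminant = (-14)^2 - 4*7*(-5) = 336
Step 4: Number of fixed points = 2

2


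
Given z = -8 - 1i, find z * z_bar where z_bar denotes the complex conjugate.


Step 1: conj(z) = -8 + 1i
Step 2: z * conj(z) = (-8)^2 + (-1)^2
Step 3: = 64 + 1 = 65

65


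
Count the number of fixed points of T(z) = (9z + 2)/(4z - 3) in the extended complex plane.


Step 1: Fixed points satisfy T(z) = z
Step 2: 4z^2 - 12z - 2 = 0
Step 3: Discriminant = (-12)^2 - 4*4*(-2) = 176
Step 4: Number of fixed points = 2

2


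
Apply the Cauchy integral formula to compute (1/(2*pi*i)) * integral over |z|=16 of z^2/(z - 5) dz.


Step 1: f(z) = z^2, a = 5 is inside |z| = 16
Step 2: By Cauchy integral formula: (1/(2pi*i)) * integral = f(a)
Step 3: f(5) = 5^2 = 25

25


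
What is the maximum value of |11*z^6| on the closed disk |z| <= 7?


Step 1: On |z| = 7, |f(z)| = 11 * |z|^6 = 11 * 7^6
Step 2: By maximum modulus principle, maximum is on boundary.
Step 3: Maximum = 11 * 117649 = 1294139

1294139


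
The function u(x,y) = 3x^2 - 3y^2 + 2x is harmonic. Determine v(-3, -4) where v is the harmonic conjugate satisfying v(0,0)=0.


Step 1: v_x = -u_y = 6y + 0
Step 2: v_y = u_x = 6x + 2
Step 3: v = 6xy + 2y + C
Step 4: v(0,0) = 0 => C = 0
Step 5: v(-3, -4) = 64

64


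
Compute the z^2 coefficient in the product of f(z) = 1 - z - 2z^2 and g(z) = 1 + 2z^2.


Step 1: z^2 term in f*g comes from: (1)*(2z^2) + (-z)*(0) + (-2z^2)*(1)
Step 2: = 2 + 0 - 2
Step 3: = 0

0


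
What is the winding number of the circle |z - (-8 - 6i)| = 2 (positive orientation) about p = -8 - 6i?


Step 1: Center c = (-8, -6), radius = 2
Step 2: |p - c|^2 = 0^2 + 0^2 = 0
Step 3: r^2 = 4
Step 4: |p-c| < r so winding number = 1

1


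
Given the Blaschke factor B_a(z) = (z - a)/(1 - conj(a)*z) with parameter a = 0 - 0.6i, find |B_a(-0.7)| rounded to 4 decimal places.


Step 1: Numerator z0 - a = -0.7 - (0 - 0.6i) = -0.7 + 0.6i
Step 2: Denominator 1 - conj(a)*z0 = 1 - (0 + 0.6i)*(-0.7) = 1 + 0.42i
Step 3: |z0 - a|^2 = (-0.7)^2 + 0.6^2 = 0.85; |1 - conj(a)*z0|^2 = 1^2 + 0.42^2 = 1.1764
Step 4: |B_a(-0.7)| = sqrt(0.85 / 1.1764) = sqrt(0.722543)
Step 5: = 0.85

0.85


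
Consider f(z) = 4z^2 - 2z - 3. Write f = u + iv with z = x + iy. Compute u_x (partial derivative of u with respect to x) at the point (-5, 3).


Step 1: f(z) = 4(x+iy)^2 - 2(x+iy) - 3
Step 2: u = 4(x^2 - y^2) - 2x - 3
Step 3: u_x = 8x - 2
Step 4: At (-5, 3): u_x = -40 - 2 = -42

-42


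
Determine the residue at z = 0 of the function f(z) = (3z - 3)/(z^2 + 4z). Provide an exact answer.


Step 1: Q(z) = z^2 + 4z = (z)(z + 4)
Step 2: Q'(z) = 2z + 4
Step 3: Q'(0) = 4, P(0) = -3
Step 4: Res = P(0)/Q'(0) = -3/4 = -3/4

-3/4


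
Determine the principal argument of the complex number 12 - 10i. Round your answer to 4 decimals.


Step 1: z = 12 - 10i
Step 2: arg(z) = atan2(-10, 12)
Step 3: arg(z) = -0.6947

-0.6947


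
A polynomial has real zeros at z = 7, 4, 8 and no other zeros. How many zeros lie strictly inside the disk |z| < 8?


Step 1: Check each root:
  z = 7: |7| = 7 < 8
  z = 4: |4| = 4 < 8
  z = 8: |8| = 8 >= 8
Step 2: Count = 2

2


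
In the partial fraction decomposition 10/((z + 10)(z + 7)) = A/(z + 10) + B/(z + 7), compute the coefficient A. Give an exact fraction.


Step 1: Multiply both sides by (z + 10) and set z = -10
Step 2: A = 10 / (-10 + 7)
Step 3: A = 10 / (-3)
Step 4: A = -10/3

-10/3


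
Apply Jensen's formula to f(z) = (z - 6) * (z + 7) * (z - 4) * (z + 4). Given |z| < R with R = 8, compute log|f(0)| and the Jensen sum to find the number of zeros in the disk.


Jensen's formula: (1/2pi)*integral log|f(Re^it)|dt = log|f(0)| + sum_{|a_k|<R} log(R/|a_k|)
Step 1: f(0) = (-6) * 7 * (-4) * 4 = 672
Step 2: log|f(0)| = log|6| + log|-7| + log|4| + log|-4| = 6.5103
Step 3: Zeros inside |z| < 8: 6, -7, 4, -4
Step 4: Jensen sum = log(8/6) + log(8/7) + log(8/4) + log(8/4) = 1.8075
Step 5: n(R) = number of terms in the Jensen sum = count of zeros inside |z| < 8 = 4

4


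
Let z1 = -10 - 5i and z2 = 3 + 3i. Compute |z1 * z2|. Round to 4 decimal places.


Step 1: |z1| = sqrt((-10)^2 + (-5)^2) = sqrt(125)
Step 2: |z2| = sqrt(3^2 + 3^2) = sqrt(18)
Step 3: |z1*z2| = |z1|*|z2| = sqrt(125) * sqrt(18) = sqrt(125 * 18) = sqrt(2250)
Step 4: = 47.4342

47.4342


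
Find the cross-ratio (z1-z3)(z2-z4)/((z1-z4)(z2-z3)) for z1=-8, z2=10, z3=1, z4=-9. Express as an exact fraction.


Step 1: (z1-z3)(z2-z4) = (-9) * 19 = -171
Step 2: (z1-z4)(z2-z3) = 1 * 9 = 9
Step 3: Cross-ratio = -171/9 = -19

-19


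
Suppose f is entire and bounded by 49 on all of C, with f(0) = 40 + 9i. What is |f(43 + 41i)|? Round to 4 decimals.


Step 1: By Liouville's theorem, a bounded entire function is constant.
Step 2: f(z) = f(0) = 40 + 9i for all z.
Step 3: |f(w)| = |40 + 9i| = sqrt(1600 + 81)
Step 4: = 41.0

41.0


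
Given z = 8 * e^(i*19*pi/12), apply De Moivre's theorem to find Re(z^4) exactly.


Step 1: By De Moivre's theorem, z^4 = 8^4 * e^(i*4*19*pi/12) = 4096 * (cos(19*pi/3) + i*sin(19*pi/3))
Step 2: |z|^4 = 8^4 = 4096
Step 3: Reduce the angle mod 2*pi: 19*pi/3 - 6*pi = pi/3
Step 4: cos(pi/3) = 1/2
Step 5: Re(z^4) = 4096 * 1/2 = 2048

2048


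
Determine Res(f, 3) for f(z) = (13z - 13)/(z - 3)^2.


Step 1: Pole of order 2 at z = 3
Step 2: Res = lim d/dz [(z - 3)^2 * f(z)] as z -> 3
Step 3: (z - 3)^2 * f(z) = 13z - 13
Step 4: d/dz[13z - 13] = 13

13


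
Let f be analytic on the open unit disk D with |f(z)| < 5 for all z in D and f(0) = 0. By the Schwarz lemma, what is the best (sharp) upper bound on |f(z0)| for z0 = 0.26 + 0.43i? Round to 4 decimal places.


Step 1: g = f/5 maps D -> D with g(0) = 0, so by the Schwarz lemma |g(z)| <= |z|, i.e. |f(z)| <= 5|z|; this is sharp (f(z) = 5z).
Step 2: |z0|^2 = 0.26^2 + 0.43^2 = 0.2525
Step 3: |z0| = sqrt(0.2525) = 0.502494
Step 4: Best bound = 5 * |z0| = 5 * 0.502494 = 2.5125

2.5125


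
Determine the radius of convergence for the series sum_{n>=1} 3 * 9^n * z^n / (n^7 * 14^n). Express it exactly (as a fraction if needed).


Step 1: General term a_n = 3 * 9^n / (n^7 * 14^n)
Step 2: By the root test, |a_n|^(1/n) = 3^(1/n) * 9 / (n^(7/n) * 14) -> 9/14 as n -> infinity (since 3^(1/n) -> 1 and n^(7/n) -> 1)
Step 3: R = 1/lim|a_n|^(1/n) = 14/9

14/9


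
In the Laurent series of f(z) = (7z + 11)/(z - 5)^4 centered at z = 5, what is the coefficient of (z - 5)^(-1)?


Step 1: Write the numerator in powers of (z - 5): 7z + 11 = 7(z - 5) + (7*5 + 11) = 7(z - 5) + 46
Step 2: Divide by (z - 5)^4: f(z) = 46(z - 5)^(-4) + 7(z - 5)^(-3)
Step 3: This finite sum is the Laurent series of f about z = 5.
Step 4: Only the powers -4 and -3 appear, so the coefficient of (z - 5)^(-1) = 0

0


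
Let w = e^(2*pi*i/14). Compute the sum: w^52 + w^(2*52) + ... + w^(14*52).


Step 1: The sum sum_{j=1}^{n} w^(k*j) equals n if n | k, else 0.
Step 2: Here n = 14, k = 52
Step 3: Does n divide k? 14 | 52 -> False
Step 4: Sum = 0

0


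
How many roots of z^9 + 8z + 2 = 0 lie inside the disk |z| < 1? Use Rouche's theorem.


Step 1: On |z| = 1 the three terms have sizes |z^9| = 1^9 = 1, |8z| = 8*1 = 8, |2| = 2
Step 2: The dominant term is g(z) = 8z; let h(z) = z^9 + 2 so f = g + h
Step 3: On |z| = 1: |g| = 8 and |h| <= 1 + 2 = 3
Step 4: Since 8 > 3, |h| < |g| on |z| = 1, so by Rouche f has the same number of zeros as g inside |z| < 1
Step 5: g(z) = 8z has 1 zero (at the origin, multiplicity 1) inside |z| < 1. Answer = 1

1


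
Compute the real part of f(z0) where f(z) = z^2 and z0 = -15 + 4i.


Step 1: z0 = -15 + 4i
Step 2: z0^2 = (-15)^2 - 4^2 - 120i
Step 3: real part = 225 - 16 = 209

209


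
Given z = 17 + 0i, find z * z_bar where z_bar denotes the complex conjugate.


Step 1: conj(z) = 17 - 0i
Step 2: z * conj(z) = 17^2 + 0^2
Step 3: = 289 + 0 = 289

289


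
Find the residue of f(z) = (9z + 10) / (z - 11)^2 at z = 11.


Step 1: Pole of order 2 at z = 11
Step 2: Res = lim d/dz [(z - 11)^2 * f(z)] as z -> 11
Step 3: (z - 11)^2 * f(z) = 9z + 10
Step 4: d/dz[9z + 10] = 9

9


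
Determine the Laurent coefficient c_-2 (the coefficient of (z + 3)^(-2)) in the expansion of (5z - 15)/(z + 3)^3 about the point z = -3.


Step 1: Write the numerator in powers of (z + 3): 5z - 15 = 5(z + 3) + (5*(-3) - 15) = 5(z + 3) - 30
Step 2: Divide by (z + 3)^3: f(z) = -30(z + 3)^(-3) + 5(z + 3)^(-2)
Step 3: This finite sum is the Laurent series of f about z = -3.
Step 4: Coefficient of (z + 3)^(-2) = coefficient of (z + 3) in the re-centred numerator = 5

5


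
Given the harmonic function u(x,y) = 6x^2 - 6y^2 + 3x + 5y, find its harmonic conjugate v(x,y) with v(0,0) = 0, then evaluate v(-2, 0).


Step 1: v_x = -u_y = 12y - 5
Step 2: v_y = u_x = 12x + 3
Step 3: v = 12xy - 5x + 3y + C
Step 4: v(0,0) = 0 => C = 0
Step 5: v(-2, 0) = 10

10


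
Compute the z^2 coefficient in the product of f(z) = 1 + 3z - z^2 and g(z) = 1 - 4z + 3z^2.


Step 1: z^2 term in f*g comes from: (1)*(3z^2) + (3z)*(-4z) + (-z^2)*(1)
Step 2: = 3 - 12 - 1
Step 3: = -10

-10


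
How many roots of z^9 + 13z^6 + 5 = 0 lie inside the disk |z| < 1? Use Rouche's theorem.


Step 1: On |z| = 1 the three terms have sizes |z^9| = 1^9 = 1, |13z^6| = 13*1^6 = 13, |5| = 5
Step 2: The dominant term is g(z) = 13z^6; let h(z) = z^9 + 5 so f = g + h
Step 3: On |z| = 1: |g| = 13 and |h| <= 1 + 5 = 6
Step 4: Since 13 > 6, |h| < |g| on |z| = 1, so by Rouche f has the same number of zeros as g inside |z| < 1
Step 5: g(z) = 13z^6 has 6 zeros (at the origin, multiplicity 6) inside |z| < 1. Answer = 6

6


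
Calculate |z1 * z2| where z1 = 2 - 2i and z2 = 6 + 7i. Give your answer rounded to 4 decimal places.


Step 1: |z1| = sqrt(2^2 + (-2)^2) = sqrt(8)
Step 2: |z2| = sqrt(6^2 + 7^2) = sqrt(85)
Step 3: |z1*z2| = |z1|*|z2| = sqrt(8) * sqrt(85) = sqrt(8 * 85) = sqrt(680)
Step 4: = 26.0768

26.0768


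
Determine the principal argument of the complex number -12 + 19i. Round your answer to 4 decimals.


Step 1: z = -12 + 19i
Step 2: arg(z) = atan2(19, -12)
Step 3: arg(z) = 2.1341

2.1341


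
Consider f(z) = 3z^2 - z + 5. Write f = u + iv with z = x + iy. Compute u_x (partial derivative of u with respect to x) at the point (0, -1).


Step 1: f(z) = 3(x+iy)^2 - (x+iy) + 5
Step 2: u = 3(x^2 - y^2) - x + 5
Step 3: u_x = 6x - 1
Step 4: At (0, -1): u_x = 0 - 1 = -1

-1


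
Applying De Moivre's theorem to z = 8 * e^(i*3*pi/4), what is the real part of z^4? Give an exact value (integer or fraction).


Step 1: By De Moivre's theorem, z^4 = 8^4 * e^(i*4*3*pi/4) = 4096 * (cos(3*pi) + i*sin(3*pi))
Step 2: |z|^4 = 8^4 = 4096
Step 3: Reduce the angle mod 2*pi: 3*pi - 2*pi = pi
Step 4: cos(pi) = -1
Step 5: Re(z^4) = 4096 * (-1) = -4096

-4096


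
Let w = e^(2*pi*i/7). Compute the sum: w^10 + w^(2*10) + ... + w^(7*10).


Step 1: The sum sum_{j=1}^{n} w^(k*j) equals n if n | k, else 0.
Step 2: Here n = 7, k = 10
Step 3: Does n divide k? 7 | 10 -> False
Step 4: Sum = 0

0


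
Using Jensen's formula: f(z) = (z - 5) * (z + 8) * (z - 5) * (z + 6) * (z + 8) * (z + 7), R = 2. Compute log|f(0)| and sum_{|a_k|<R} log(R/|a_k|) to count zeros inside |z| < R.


Jensen's formula: (1/2pi)*integral log|f(Re^it)|dt = log|f(0)| + sum_{|a_k|<R} log(R/|a_k|)
Step 1: f(0) = (-5) * 8 * (-5) * 6 * 8 * 7 = 67200
Step 2: log|f(0)| = log|5| + log|-8| + log|5| + log|-6| + log|-8| + log|-7| = 11.1154
Step 3: Zeros inside |z| < 2: none
Step 4: Jensen sum = (empty sum) = 0
Step 5: n(R) = number of terms in the Jensen sum = count of zeros inside |z| < 2 = 0

0


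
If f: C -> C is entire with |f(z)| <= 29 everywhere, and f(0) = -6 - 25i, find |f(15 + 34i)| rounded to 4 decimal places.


Step 1: By Liouville's theorem, a bounded entire function is constant.
Step 2: f(z) = f(0) = -6 - 25i for all z.
Step 3: |f(w)| = |-6 - 25i| = sqrt(36 + 625)
Step 4: = 25.7099

25.7099


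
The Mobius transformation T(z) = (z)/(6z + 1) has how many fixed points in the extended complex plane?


Step 1: Fixed points satisfy T(z) = z
Step 2: 6z^2 = 0
Step 3: Discriminant = 0^2 - 4*6*0 = 0
Step 4: Number of fixed points = 1

1


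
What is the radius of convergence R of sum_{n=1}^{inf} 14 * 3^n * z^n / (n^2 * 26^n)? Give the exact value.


Step 1: General term a_n = 14 * 3^n / (n^2 * 26^n)
Step 2: By the root test, |a_n|^(1/n) = 14^(1/n) * 3 / (n^(2/n) * 26) -> 3/26 as n -> infinity (since 14^(1/n) -> 1 and n^(2/n) -> 1)
Step 3: R = 1/lim|a_n|^(1/n) = 26/3

26/3


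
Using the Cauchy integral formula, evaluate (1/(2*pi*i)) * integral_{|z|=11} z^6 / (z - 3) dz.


Step 1: f(z) = z^6, a = 3 is inside |z| = 11
Step 2: By Cauchy integral formula: (1/(2pi*i)) * integral = f(a)
Step 3: f(3) = 3^6 = 729

729


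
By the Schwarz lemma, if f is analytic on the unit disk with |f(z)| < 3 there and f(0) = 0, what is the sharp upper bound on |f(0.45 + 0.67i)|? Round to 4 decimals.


Step 1: g = f/3 maps D -> D with g(0) = 0, so by the Schwarz lemma |g(z)| <= |z|, i.e. |f(z)| <= 3|z|; this is sharp (f(z) = 3z).
Step 2: |z0|^2 = 0.45^2 + 0.67^2 = 0.6514
Step 3: |z0| = sqrt(0.6514) = 0.807094
Step 4: Best bound = 3 * |z0| = 3 * 0.807094 = 2.4213

2.4213


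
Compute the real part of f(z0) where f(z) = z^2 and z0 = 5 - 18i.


Step 1: z0 = 5 - 18i
Step 2: z0^2 = 5^2 - (-18)^2 - 180i
Step 3: real part = 25 - 324 = -299

-299


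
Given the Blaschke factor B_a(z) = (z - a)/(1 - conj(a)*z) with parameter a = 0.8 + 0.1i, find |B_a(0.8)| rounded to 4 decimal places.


Step 1: Numerator z0 - a = 0.8 - (0.8 + 0.1i) = 0 - 0.1i
Step 2: Denominator 1 - conj(a)*z0 = 1 - (0.8 - 0.1i)*0.8 = 0.36 + 0.08i
Step 3: |z0 - a|^2 = 0^2 + (-0.1)^2 = 0.01; |1 - conj(a)*z0|^2 = 0.36^2 + 0.08^2 = 0.136
Step 4: |B_a(0.8)| = sqrt(0.01 / 0.136) = sqrt(0.073529)
Step 5: = 0.2712

0.2712


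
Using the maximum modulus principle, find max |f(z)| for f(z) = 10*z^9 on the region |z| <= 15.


Step 1: On |z| = 15, |f(z)| = 10 * |z|^9 = 10 * 15^9
Step 2: By maximum modulus principle, maximum is on boundary.
Step 3: Maximum = 10 * 38443359375 = 384433593750

384433593750


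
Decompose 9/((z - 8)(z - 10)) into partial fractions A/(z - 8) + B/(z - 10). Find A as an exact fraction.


Step 1: Multiply both sides by (z - 8) and set z = 8
Step 2: A = 9 / (8 - 10)
Step 3: A = 9 / (-2)
Step 4: A = -9/2

-9/2


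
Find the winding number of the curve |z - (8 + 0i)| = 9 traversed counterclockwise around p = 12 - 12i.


Step 1: Center c = (8, 0), radius = 9
Step 2: |p - c|^2 = 4^2 + (-12)^2 = 160
Step 3: r^2 = 81
Step 4: |p-c| > r so winding number = 0

0


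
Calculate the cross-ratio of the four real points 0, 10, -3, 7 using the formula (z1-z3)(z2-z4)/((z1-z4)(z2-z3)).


Step 1: (z1-z3)(z2-z4) = 3 * 3 = 9
Step 2: (z1-z4)(z2-z3) = (-7) * 13 = -91
Step 3: Cross-ratio = -9/91 = -9/91

-9/91


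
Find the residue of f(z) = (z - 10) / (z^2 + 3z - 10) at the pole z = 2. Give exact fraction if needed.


Step 1: Q(z) = z^2 + 3z - 10 = (z - 2)(z + 5)
Step 2: Q'(z) = 2z + 3
Step 3: Q'(2) = 7, P(2) = -8
Step 4: Res = P(2)/Q'(2) = -8/7 = -8/7

-8/7


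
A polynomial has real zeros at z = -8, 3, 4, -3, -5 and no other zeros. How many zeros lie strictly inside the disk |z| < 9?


Step 1: Check each root:
  z = -8: |-8| = 8 < 9
  z = 3: |3| = 3 < 9
  z = 4: |4| = 4 < 9
  z = -3: |-3| = 3 < 9
  z = -5: |-5| = 5 < 9
Step 2: Count = 5

5


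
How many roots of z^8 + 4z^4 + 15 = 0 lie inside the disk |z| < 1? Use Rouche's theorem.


Step 1: On |z| = 1 the three terms have sizes |z^8| = 1^8 = 1, |4z^4| = 4*1^4 = 4, |15| = 15
Step 2: The dominant term is g(z) = 15; let h(z) = z^8 + 4z^4 so f = g + h
Step 3: On |z| = 1: |g| = 15 and |h| <= 1 + 4 = 5
Step 4: Since 15 > 5, |h| < |g| on |z| = 1, so by Rouche f has the same number of zeros as g inside |z| < 1
Step 5: g(z) = 15 is a nonzero constant with no zeros inside |z| < 1. Answer = 0

0


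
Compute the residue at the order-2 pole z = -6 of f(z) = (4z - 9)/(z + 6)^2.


Step 1: Pole of order 2 at z = -6
Step 2: Res = lim d/dz [(z + 6)^2 * f(z)] as z -> -6
Step 3: (z + 6)^2 * f(z) = 4z - 9
Step 4: d/dz[4z - 9] = 4

4


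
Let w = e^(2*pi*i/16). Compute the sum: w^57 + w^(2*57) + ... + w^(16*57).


Step 1: The sum sum_{j=1}^{n} w^(k*j) equals n if n | k, else 0.
Step 2: Here n = 16, k = 57
Step 3: Does n divide k? 16 | 57 -> False
Step 4: Sum = 0

0


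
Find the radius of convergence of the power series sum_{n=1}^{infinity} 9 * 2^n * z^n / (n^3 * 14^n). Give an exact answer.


Step 1: General term a_n = 9 * 2^n / (n^3 * 14^n)
Step 2: By the root test, |a_n|^(1/n) = 9^(1/n) * 2 / (n^(3/n) * 14) -> 2/14 as n -> infinity (since 9^(1/n) -> 1 and n^(3/n) -> 1)
Step 3: R = 1/lim|a_n|^(1/n) = 14/2 = 7

7


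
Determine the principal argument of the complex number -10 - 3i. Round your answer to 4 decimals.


Step 1: z = -10 - 3i
Step 2: arg(z) = atan2(-3, -10)
Step 3: arg(z) = -2.8501

-2.8501


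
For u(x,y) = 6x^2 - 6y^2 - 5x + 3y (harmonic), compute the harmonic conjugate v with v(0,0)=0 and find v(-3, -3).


Step 1: v_x = -u_y = 12y - 3
Step 2: v_y = u_x = 12x - 5
Step 3: v = 12xy - 3x - 5y + C
Step 4: v(0,0) = 0 => C = 0
Step 5: v(-3, -3) = 132

132


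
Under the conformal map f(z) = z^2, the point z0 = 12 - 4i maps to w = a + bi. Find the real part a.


Step 1: z0 = 12 - 4i
Step 2: z0^2 = 12^2 - (-4)^2 - 96i
Step 3: real part = 144 - 16 = 128

128


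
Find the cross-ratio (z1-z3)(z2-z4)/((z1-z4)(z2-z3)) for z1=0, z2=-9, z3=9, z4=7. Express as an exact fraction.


Step 1: (z1-z3)(z2-z4) = (-9) * (-16) = 144
Step 2: (z1-z4)(z2-z3) = (-7) * (-18) = 126
Step 3: Cross-ratio = 144/126 = 8/7

8/7


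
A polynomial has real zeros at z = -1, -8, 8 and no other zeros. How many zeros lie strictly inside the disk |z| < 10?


Step 1: Check each root:
  z = -1: |-1| = 1 < 10
  z = -8: |-8| = 8 < 10
  z = 8: |8| = 8 < 10
Step 2: Count = 3

3


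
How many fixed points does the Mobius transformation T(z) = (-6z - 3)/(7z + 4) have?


Step 1: Fixed points satisfy T(z) = z
Step 2: 7z^2 + 10z + 3 = 0
Step 3: Discriminant = 10^2 - 4*7*3 = 16
Step 4: Number of fixed points = 2

2


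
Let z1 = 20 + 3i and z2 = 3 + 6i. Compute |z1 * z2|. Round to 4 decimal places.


Step 1: |z1| = sqrt(20^2 + 3^2) = sqrt(409)
Step 2: |z2| = sqrt(3^2 + 6^2) = sqrt(45)
Step 3: |z1*z2| = |z1|*|z2| = sqrt(409) * sqrt(45) = sqrt(409 * 45) = sqrt(18405)
Step 4: = 135.665

135.665


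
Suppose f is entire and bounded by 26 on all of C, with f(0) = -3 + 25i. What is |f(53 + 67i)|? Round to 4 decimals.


Step 1: By Liouville's theorem, a bounded entire function is constant.
Step 2: f(z) = f(0) = -3 + 25i for all z.
Step 3: |f(w)| = |-3 + 25i| = sqrt(9 + 625)
Step 4: = 25.1794

25.1794


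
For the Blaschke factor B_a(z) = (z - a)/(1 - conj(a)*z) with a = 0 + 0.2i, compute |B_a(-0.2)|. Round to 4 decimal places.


Step 1: Numerator z0 - a = -0.2 - (0 + 0.2i) = -0.2 - 0.2i
Step 2: Denominator 1 - conj(a)*z0 = 1 - (0 - 0.2i)*(-0.2) = 1 - 0.04i
Step 3: |z0 - a|^2 = (-0.2)^2 + (-0.2)^2 = 0.08; |1 - conj(a)*z0|^2 = 1^2 + (-0.04)^2 = 1.0016
Step 4: |B_a(-0.2)| = sqrt(0.08 / 1.0016) = sqrt(0.079872)
Step 5: = 0.2826

0.2826


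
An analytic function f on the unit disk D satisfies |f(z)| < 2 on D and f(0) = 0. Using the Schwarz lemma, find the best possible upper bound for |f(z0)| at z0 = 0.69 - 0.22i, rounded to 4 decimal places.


Step 1: g = f/2 maps D -> D with g(0) = 0, so by the Schwarz lemma |g(z)| <= |z|, i.e. |f(z)| <= 2|z|; this is sharp (f(z) = 2z).
Step 2: |z0|^2 = 0.69^2 + (-0.22)^2 = 0.5245
Step 3: |z0| = sqrt(0.5245) = 0.724224
Step 4: Best bound = 2 * |z0| = 2 * 0.724224 = 1.4484

1.4484


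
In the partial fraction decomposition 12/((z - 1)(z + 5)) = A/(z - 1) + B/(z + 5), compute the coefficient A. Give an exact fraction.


Step 1: Multiply both sides by (z - 1) and set z = 1
Step 2: A = 12 / (1 + 5)
Step 3: A = 12 / 6
Step 4: A = 2

2


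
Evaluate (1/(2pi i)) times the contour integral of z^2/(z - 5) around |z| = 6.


Step 1: f(z) = z^2, a = 5 is inside |z| = 6
Step 2: By Cauchy integral formula: (1/(2pi*i)) * integral = f(a)
Step 3: f(5) = 5^2 = 25

25


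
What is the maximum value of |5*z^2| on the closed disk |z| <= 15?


Step 1: On |z| = 15, |f(z)| = 5 * |z|^2 = 5 * 15^2
Step 2: By maximum modulus principle, maximum is on boundary.
Step 3: Maximum = 5 * 225 = 1125

1125


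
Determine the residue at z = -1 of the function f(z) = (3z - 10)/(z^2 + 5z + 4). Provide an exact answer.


Step 1: Q(z) = z^2 + 5z + 4 = (z + 1)(z + 4)
Step 2: Q'(z) = 2z + 5
Step 3: Q'(-1) = 3, P(-1) = -13
Step 4: Res = P(-1)/Q'(-1) = -13/3 = -13/3

-13/3


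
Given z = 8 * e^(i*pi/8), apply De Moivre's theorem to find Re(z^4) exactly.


Step 1: By De Moivre's theorem, z^4 = 8^4 * e^(i*4*pi/8) = 4096 * (cos(pi/2) + i*sin(pi/2))
Step 2: |z|^4 = 8^4 = 4096
Step 3: The angle pi/2 already lies in [0, 2*pi)
Step 4: cos(pi/2) = 0
Step 5: Re(z^4) = 4096 * 0 = 0

0


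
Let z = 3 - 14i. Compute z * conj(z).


Step 1: conj(z) = 3 + 14i
Step 2: z * conj(z) = 3^2 + (-14)^2
Step 3: = 9 + 196 = 205

205


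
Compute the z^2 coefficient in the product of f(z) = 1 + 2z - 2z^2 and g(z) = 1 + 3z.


Step 1: z^2 term in f*g comes from: (1)*(0) + (2z)*(3z) + (-2z^2)*(1)
Step 2: = 0 + 6 - 2
Step 3: = 4

4


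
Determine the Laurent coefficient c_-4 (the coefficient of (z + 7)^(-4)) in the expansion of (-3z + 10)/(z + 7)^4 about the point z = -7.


Step 1: Write the numerator in powers of (z + 7): -3z + 10 = -3(z + 7) + (-3*(-7) + 10) = -3(z + 7) + 31
Step 2: Divide by (z + 7)^4: f(z) = 31(z + 7)^(-4) - 3(z + 7)^(-3)
Step 3: This finite sum is the Laurent series of f about z = -7.
Step 4: Coefficient of (z + 7)^(-4) = -3*(-7) + 10 = 31

31


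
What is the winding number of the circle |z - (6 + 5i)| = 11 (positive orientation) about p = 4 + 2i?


Step 1: Center c = (6, 5), radius = 11
Step 2: |p - c|^2 = (-2)^2 + (-3)^2 = 13
Step 3: r^2 = 121
Step 4: |p-c| < r so winding number = 1

1


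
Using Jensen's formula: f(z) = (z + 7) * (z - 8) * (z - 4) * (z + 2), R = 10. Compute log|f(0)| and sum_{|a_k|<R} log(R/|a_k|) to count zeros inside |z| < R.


Jensen's formula: (1/2pi)*integral log|f(Re^it)|dt = log|f(0)| + sum_{|a_k|<R} log(R/|a_k|)
Step 1: f(0) = 7 * (-8) * (-4) * 2 = 448
Step 2: log|f(0)| = log|-7| + log|8| + log|4| + log|-2| = 6.1048
Step 3: Zeros inside |z| < 10: -7, 8, 4, -2
Step 4: Jensen sum = log(10/7) + log(10/8) + log(10/4) + log(10/2) = 3.1055
Step 5: n(R) = number of terms in the Jensen sum = count of zeros inside |z| < 10 = 4

4


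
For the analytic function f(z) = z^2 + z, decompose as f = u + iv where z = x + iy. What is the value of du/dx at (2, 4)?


Step 1: f(z) = (x+iy)^2 + (x+iy) + 0
Step 2: u = (x^2 - y^2) + x + 0
Step 3: u_x = 2x + 1
Step 4: At (2, 4): u_x = 4 + 1 = 5

5


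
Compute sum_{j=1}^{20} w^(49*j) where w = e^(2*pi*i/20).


Step 1: The sum sum_{j=1}^{n} w^(k*j) equals n if n | k, else 0.
Step 2: Here n = 20, k = 49
Step 3: Does n divide k? 20 | 49 -> False
Step 4: Sum = 0

0


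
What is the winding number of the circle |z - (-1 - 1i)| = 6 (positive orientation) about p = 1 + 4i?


Step 1: Center c = (-1, -1), radius = 6
Step 2: |p - c|^2 = 2^2 + 5^2 = 29
Step 3: r^2 = 36
Step 4: |p-c| < r so winding number = 1

1


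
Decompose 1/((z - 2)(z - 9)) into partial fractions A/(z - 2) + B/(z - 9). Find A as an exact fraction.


Step 1: Multiply both sides by (z - 2) and set z = 2
Step 2: A = 1 / (2 - 9)
Step 3: A = 1 / (-7)
Step 4: A = -1/7

-1/7


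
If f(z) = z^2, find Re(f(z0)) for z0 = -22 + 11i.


Step 1: z0 = -22 + 11i
Step 2: z0^2 = (-22)^2 - 11^2 - 484i
Step 3: real part = 484 - 121 = 363

363


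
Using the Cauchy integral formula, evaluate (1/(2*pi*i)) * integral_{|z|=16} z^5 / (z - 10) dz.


Step 1: f(z) = z^5, a = 10 is inside |z| = 16
Step 2: By Cauchy integral formula: (1/(2pi*i)) * integral = f(a)
Step 3: f(10) = 10^5 = 100000

100000


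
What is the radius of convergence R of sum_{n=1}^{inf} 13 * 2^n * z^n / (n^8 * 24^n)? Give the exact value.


Step 1: General term a_n = 13 * 2^n / (n^8 * 24^n)
Step 2: By the root test, |a_n|^(1/n) = 13^(1/n) * 2 / (n^(8/n) * 24) -> 2/24 as n -> infinity (since 13^(1/n) -> 1 and n^(8/n) -> 1)
Step 3: R = 1/lim|a_n|^(1/n) = 24/2 = 12

12


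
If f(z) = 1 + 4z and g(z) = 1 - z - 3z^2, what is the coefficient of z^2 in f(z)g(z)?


Step 1: z^2 term in f*g comes from: (1)*(-3z^2) + (4z)*(-z) + (0)*(1)
Step 2: = -3 - 4 + 0
Step 3: = -7

-7


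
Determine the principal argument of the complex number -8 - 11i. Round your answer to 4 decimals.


Step 1: z = -8 - 11i
Step 2: arg(z) = atan2(-11, -8)
Step 3: arg(z) = -2.1996

-2.1996


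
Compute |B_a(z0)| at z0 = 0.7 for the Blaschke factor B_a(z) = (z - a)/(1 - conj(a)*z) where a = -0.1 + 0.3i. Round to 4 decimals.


Step 1: Numerator z0 - a = 0.7 - (-0.1 + 0.3i) = 0.8 - 0.3i
Step 2: Denominator 1 - conj(a)*z0 = 1 - (-0.1 - 0.3i)*0.7 = 1.07 + 0.21i
Step 3: |z0 - a|^2 = 0.8^2 + (-0.3)^2 = 0.73; |1 - conj(a)*z0|^2 = 1.07^2 + 0.21^2 = 1.189
Step 4: |B_a(0.7)| = sqrt(0.73 / 1.189) = sqrt(0.613961)
Step 5: = 0.7836

0.7836


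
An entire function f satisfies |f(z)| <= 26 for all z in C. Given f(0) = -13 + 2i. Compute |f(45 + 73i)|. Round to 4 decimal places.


Step 1: By Liouville's theorem, a bounded entire function is constant.
Step 2: f(z) = f(0) = -13 + 2i for all z.
Step 3: |f(w)| = |-13 + 2i| = sqrt(169 + 4)
Step 4: = 13.1529

13.1529


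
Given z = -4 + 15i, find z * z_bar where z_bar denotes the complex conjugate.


Step 1: conj(z) = -4 - 15i
Step 2: z * conj(z) = (-4)^2 + 15^2
Step 3: = 16 + 225 = 241

241


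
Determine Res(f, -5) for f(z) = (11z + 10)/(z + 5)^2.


Step 1: Pole of order 2 at z = -5
Step 2: Res = lim d/dz [(z + 5)^2 * f(z)] as z -> -5
Step 3: (z + 5)^2 * f(z) = 11z + 10
Step 4: d/dz[11z + 10] = 11

11


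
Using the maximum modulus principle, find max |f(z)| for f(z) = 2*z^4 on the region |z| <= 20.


Step 1: On |z| = 20, |f(z)| = 2 * |z|^4 = 2 * 20^4
Step 2: By maximum modulus principle, maximum is on boundary.
Step 3: Maximum = 2 * 160000 = 320000

320000


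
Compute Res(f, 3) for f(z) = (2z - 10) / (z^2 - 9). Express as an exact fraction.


Step 1: Q(z) = z^2 - 9 = (z - 3)(z + 3)
Step 2: Q'(z) = 2z
Step 3: Q'(3) = 6, P(3) = -4
Step 4: Res = P(3)/Q'(3) = -4/6 = -2/3

-2/3


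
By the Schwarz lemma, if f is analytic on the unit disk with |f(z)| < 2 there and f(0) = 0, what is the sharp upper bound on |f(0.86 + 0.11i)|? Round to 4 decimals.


Step 1: g = f/2 maps D -> D with g(0) = 0, so by the Schwarz lemma |g(z)| <= |z|, i.e. |f(z)| <= 2|z|; this is sharp (f(z) = 2z).
Step 2: |z0|^2 = 0.86^2 + 0.11^2 = 0.7517
Step 3: |z0| = sqrt(0.7517) = 0.867006
Step 4: Best bound = 2 * |z0| = 2 * 0.867006 = 1.734

1.734


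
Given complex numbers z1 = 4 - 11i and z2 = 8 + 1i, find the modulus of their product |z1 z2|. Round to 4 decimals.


Step 1: |z1| = sqrt(4^2 + (-11)^2) = sqrt(137)
Step 2: |z2| = sqrt(8^2 + 1^2) = sqrt(65)
Step 3: |z1*z2| = |z1|*|z2| = sqrt(137) * sqrt(65) = sqrt(137 * 65) = sqrt(8905)
Step 4: = 94.3663

94.3663


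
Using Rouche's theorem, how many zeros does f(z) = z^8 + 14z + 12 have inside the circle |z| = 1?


Step 1: On |z| = 1 the three terms have sizes |z^8| = 1^8 = 1, |14z| = 14*1 = 14, |12| = 12
Step 2: The dominant term is g(z) = 14z; let h(z) = z^8 + 12 so f = g + h
Step 3: On |z| = 1: |g| = 14 and |h| <= 1 + 12 = 13
Step 4: Since 14 > 13, |h| < |g| on |z| = 1, so by Rouche f has the same number of zeros as g inside |z| < 1
Step 5: g(z) = 14z has 1 zero (at the origin, multiplicity 1) inside |z| < 1. Answer = 1

1


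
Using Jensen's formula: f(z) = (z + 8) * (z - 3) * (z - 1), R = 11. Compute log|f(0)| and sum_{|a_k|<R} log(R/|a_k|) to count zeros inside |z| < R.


Jensen's formula: (1/2pi)*integral log|f(Re^it)|dt = log|f(0)| + sum_{|a_k|<R} log(R/|a_k|)
Step 1: f(0) = 8 * (-3) * (-1) = 24
Step 2: log|f(0)| = log|-8| + log|3| + log|1| = 3.1781
Step 3: Zeros inside |z| < 11: -8, 3, 1
Step 4: Jensen sum = log(11/8) + log(11/3) + log(11/1) = 4.0156
Step 5: n(R) = number of terms in the Jensen sum = count of zeros inside |z| < 11 = 3

3


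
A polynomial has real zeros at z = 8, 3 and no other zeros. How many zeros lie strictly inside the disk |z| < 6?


Step 1: Check each root:
  z = 8: |8| = 8 >= 6
  z = 3: |3| = 3 < 6
Step 2: Count = 1

1


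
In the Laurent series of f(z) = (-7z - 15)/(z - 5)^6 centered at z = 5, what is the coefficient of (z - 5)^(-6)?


Step 1: Write the numerator in powers of (z - 5): -7z - 15 = -7(z - 5) + (-7*5 - 15) = -7(z - 5) - 50
Step 2: Divide by (z - 5)^6: f(z) = -50(z - 5)^(-6) - 7(z - 5)^(-5)
Step 3: This finite sum is the Laurent series of f about z = 5.
Step 4: Coefficient of (z - 5)^(-6) = -7*5 - 15 = -50

-50


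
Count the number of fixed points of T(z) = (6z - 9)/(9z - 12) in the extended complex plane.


Step 1: Fixed points satisfy T(z) = z
Step 2: 9z^2 - 18z + 9 = 0
Step 3: Discriminant = (-18)^2 - 4*9*9 = 0
Step 4: Number of fixed points = 1

1


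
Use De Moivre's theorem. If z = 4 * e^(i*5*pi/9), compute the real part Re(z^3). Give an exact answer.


Step 1: By De Moivre's theorem, z^3 = 4^3 * e^(i*3*5*pi/9) = 64 * (cos(5*pi/3) + i*sin(5*pi/3))
Step 2: |z|^3 = 4^3 = 64
Step 3: The angle 5*pi/3 already lies in [0, 2*pi)
Step 4: cos(5*pi/3) = 1/2
Step 5: Re(z^3) = 64 * 1/2 = 32

32


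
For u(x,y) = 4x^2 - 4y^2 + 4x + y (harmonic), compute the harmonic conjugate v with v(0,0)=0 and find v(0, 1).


Step 1: v_x = -u_y = 8y - 1
Step 2: v_y = u_x = 8x + 4
Step 3: v = 8xy - x + 4y + C
Step 4: v(0,0) = 0 => C = 0
Step 5: v(0, 1) = 4

4


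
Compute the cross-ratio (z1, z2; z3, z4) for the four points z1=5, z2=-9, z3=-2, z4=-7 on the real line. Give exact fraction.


Step 1: (z1-z3)(z2-z4) = 7 * (-2) = -14
Step 2: (z1-z4)(z2-z3) = 12 * (-7) = -84
Step 3: Cross-ratio = 14/84 = 1/6

1/6


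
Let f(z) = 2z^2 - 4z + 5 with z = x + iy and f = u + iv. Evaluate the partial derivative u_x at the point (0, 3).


Step 1: f(z) = 2(x+iy)^2 - 4(x+iy) + 5
Step 2: u = 2(x^2 - y^2) - 4x + 5
Step 3: u_x = 4x - 4
Step 4: At (0, 3): u_x = 0 - 4 = -4

-4


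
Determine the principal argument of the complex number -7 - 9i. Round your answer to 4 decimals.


Step 1: z = -7 - 9i
Step 2: arg(z) = atan2(-9, -7)
Step 3: arg(z) = -2.2318

-2.2318


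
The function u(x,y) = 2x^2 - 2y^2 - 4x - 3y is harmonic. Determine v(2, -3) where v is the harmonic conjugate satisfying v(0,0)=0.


Step 1: v_x = -u_y = 4y + 3
Step 2: v_y = u_x = 4x - 4
Step 3: v = 4xy + 3x - 4y + C
Step 4: v(0,0) = 0 => C = 0
Step 5: v(2, -3) = -6

-6


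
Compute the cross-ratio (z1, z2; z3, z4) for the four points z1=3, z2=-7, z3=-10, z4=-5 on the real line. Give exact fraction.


Step 1: (z1-z3)(z2-z4) = 13 * (-2) = -26
Step 2: (z1-z4)(z2-z3) = 8 * 3 = 24
Step 3: Cross-ratio = -26/24 = -13/12

-13/12


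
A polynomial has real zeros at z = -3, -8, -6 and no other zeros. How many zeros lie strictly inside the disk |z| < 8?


Step 1: Check each root:
  z = -3: |-3| = 3 < 8
  z = -8: |-8| = 8 >= 8
  z = -6: |-6| = 6 < 8
Step 2: Count = 2

2


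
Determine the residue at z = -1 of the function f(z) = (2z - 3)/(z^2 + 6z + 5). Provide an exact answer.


Step 1: Q(z) = z^2 + 6z + 5 = (z + 1)(z + 5)
Step 2: Q'(z) = 2z + 6
Step 3: Q'(-1) = 4, P(-1) = -5
Step 4: Res = P(-1)/Q'(-1) = -5/4 = -5/4

-5/4


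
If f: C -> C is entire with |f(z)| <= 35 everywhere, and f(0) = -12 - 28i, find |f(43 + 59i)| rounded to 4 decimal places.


Step 1: By Liouville's theorem, a bounded entire function is constant.
Step 2: f(z) = f(0) = -12 - 28i for all z.
Step 3: |f(w)| = |-12 - 28i| = sqrt(144 + 784)
Step 4: = 30.4631

30.4631


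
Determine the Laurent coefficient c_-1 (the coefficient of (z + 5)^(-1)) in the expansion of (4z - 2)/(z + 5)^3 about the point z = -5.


Step 1: Write the numerator in powers of (z + 5): 4z - 2 = 4(z + 5) + (4*(-5) - 2) = 4(z + 5) - 22
Step 2: Divide by (z + 5)^3: f(z) = -22(z + 5)^(-3) + 4(z + 5)^(-2)
Step 3: This finite sum is the Laurent series of f about z = -5.
Step 4: Only the powers -3 and -2 appear, so the coefficient of (z + 5)^(-1) = 0

0


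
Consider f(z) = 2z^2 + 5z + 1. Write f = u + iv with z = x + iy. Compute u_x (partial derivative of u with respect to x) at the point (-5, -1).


Step 1: f(z) = 2(x+iy)^2 + 5(x+iy) + 1
Step 2: u = 2(x^2 - y^2) + 5x + 1
Step 3: u_x = 4x + 5
Step 4: At (-5, -1): u_x = -20 + 5 = -15

-15


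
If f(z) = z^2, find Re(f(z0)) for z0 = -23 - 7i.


Step 1: z0 = -23 - 7i
Step 2: z0^2 = (-23)^2 - (-7)^2 + 322i
Step 3: real part = 529 - 49 = 480

480


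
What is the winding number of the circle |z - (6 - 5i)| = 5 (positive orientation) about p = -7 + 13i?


Step 1: Center c = (6, -5), radius = 5
Step 2: |p - c|^2 = (-13)^2 + 18^2 = 493
Step 3: r^2 = 25
Step 4: |p-c| > r so winding number = 0

0


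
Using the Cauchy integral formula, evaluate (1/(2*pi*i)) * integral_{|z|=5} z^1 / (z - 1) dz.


Step 1: f(z) = z^1, a = 1 is inside |z| = 5
Step 2: By Cauchy integral formula: (1/(2pi*i)) * integral = f(a)
Step 3: f(1) = 1^1 = 1

1


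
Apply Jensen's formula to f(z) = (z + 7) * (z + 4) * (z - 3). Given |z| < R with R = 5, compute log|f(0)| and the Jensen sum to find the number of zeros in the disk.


Jensen's formula: (1/2pi)*integral log|f(Re^it)|dt = log|f(0)| + sum_{|a_k|<R} log(R/|a_k|)
Step 1: f(0) = 7 * 4 * (-3) = -84
Step 2: log|f(0)| = log|-7| + log|-4| + log|3| = 4.4308
Step 3: Zeros inside |z| < 5: -4, 3
Step 4: Jensen sum = log(5/4) + log(5/3) = 0.734
Step 5: n(R) = number of terms in the Jensen sum = count of zeros inside |z| < 5 = 2

2


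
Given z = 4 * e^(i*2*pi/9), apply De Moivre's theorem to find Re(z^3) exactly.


Step 1: By De Moivre's theorem, z^3 = 4^3 * e^(i*3*2*pi/9) = 64 * (cos(2*pi/3) + i*sin(2*pi/3))
Step 2: |z|^3 = 4^3 = 64
Step 3: The angle 2*pi/3 already lies in [0, 2*pi)
Step 4: cos(2*pi/3) = -1/2
Step 5: Re(z^3) = 64 * (-1/2) = -32

-32


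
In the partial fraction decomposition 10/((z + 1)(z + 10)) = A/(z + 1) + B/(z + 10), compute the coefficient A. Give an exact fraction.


Step 1: Multiply both sides by (z + 1) and set z = -1
Step 2: A = 10 / (-1 + 10)
Step 3: A = 10 / 9
Step 4: A = 10/9

10/9


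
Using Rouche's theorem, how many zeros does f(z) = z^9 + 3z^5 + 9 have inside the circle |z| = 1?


Step 1: On |z| = 1 the three terms have sizes |z^9| = 1^9 = 1, |3z^5| = 3*1^5 = 3, |9| = 9
Step 2: The dominant term is g(z) = 9; let h(z) = z^9 + 3z^5 so f = g + h
Step 3: On |z| = 1: |g| = 9 and |h| <= 1 + 3 = 4
Step 4: Since 9 > 4, |h| < |g| on |z| = 1, so by Rouche f has the same number of zeros as g inside |z| < 1
Step 5: g(z) = 9 is a nonzero constant with no zeros inside |z| < 1. Answer = 0

0


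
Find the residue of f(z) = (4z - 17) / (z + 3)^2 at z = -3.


Step 1: Pole of order 2 at z = -3
Step 2: Res = lim d/dz [(z + 3)^2 * f(z)] as z -> -3
Step 3: (z + 3)^2 * f(z) = 4z - 17
Step 4: d/dz[4z - 17] = 4

4
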